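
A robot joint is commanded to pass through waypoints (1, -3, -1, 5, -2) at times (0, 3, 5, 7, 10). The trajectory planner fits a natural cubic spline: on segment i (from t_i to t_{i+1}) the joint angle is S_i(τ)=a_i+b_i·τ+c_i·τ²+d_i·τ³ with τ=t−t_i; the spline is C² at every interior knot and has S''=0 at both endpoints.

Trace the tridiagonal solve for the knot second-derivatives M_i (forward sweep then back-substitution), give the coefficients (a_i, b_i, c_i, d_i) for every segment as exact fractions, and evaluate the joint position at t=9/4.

Δ: Δ0=-4/3, Δ1=1, Δ2=3, Δ3=-7/3
row 1: diag=10, rhs=14; c'=1/5, d'=7/5
row 2: denom=8−2·1/5=38/5; d'=(12−2·7/5)/(38/5)=23/19
row 3: denom=10−2·5/19=180/19; d'=(-32−2·23/19)/(180/19)=-109/30
back: M3=-109/30
back: M2=23/19−5/19·-109/30=13/6
back: M1=7/5−1/5·13/6=29/30
M: M0=0, M1=29/30, M2=13/6, M3=-109/30, M4=0
seg 0: a=1, c=M0/2=0, d=(M1−M0)/(6·3)=29/540, b=Δ0−h0·(2M0+M1)/6=-109/60
seg 1: a=-3, c=M1/2=29/60, d=(M2−M1)/(6·2)=1/10, b=Δ1−h1·(2M1+M2)/6=-11/30
seg 2: a=-1, c=M2/2=13/12, d=(M3−M2)/(6·2)=-29/60, b=Δ2−h2·(2M2+M3)/6=83/30
seg 3: a=5, c=M3/2=-109/60, d=(M4−M3)/(6·3)=109/540, b=Δ3−h3·(2M3+M4)/6=13/10
t_q=9/4 → seg 0, τ=9/4; S=1+-109/60·τ+0·τ²+29/540·τ³=-3169/1280

  seg 0: a=1 b=-109/60 c=0 d=29/540
  seg 1: a=-3 b=-11/30 c=29/60 d=1/10
  seg 2: a=-1 b=83/30 c=13/12 d=-29/60
  seg 3: a=5 b=13/10 c=-109/60 d=109/540
S(9/4) = -3169/1280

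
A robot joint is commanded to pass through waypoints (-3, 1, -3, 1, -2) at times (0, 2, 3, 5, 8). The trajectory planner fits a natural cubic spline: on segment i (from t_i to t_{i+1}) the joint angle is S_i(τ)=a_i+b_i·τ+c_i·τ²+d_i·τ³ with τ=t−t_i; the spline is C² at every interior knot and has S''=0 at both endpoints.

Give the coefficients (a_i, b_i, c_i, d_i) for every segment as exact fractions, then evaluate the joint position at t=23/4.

  seg 0: a=-3 b=728/163 c=0 d=-201/326
  seg 1: a=1 b=-478/163 c=-603/163 d=429/163
  seg 2: a=-3 b=-397/163 c=684/163 d=-645/652
  seg 3: a=1 b=404/163 c=-567/326 d=63/326
S(23/4) = 40937/20864

Δ: Δ0=2, Δ1=-4, Δ2=2, Δ3=-1
row 1: diag=6, rhs=-36; c'=1/6, d'=-6
row 2: denom=6−1·1/6=35/6; d'=(36−1·-6)/(35/6)=36/5
row 3: denom=10−2·12/35=326/35; d'=(-18−2·36/5)/(326/35)=-567/163
back: M3=-567/163
back: M2=36/5−12/35·-567/163=1368/163
back: M1=-6−1/6·1368/163=-1206/163
M: M0=0, M1=-1206/163, M2=1368/163, M3=-567/163, M4=0
seg 0: a=-3, c=M0/2=0, d=(M1−M0)/(6·2)=-201/326, b=Δ0−h0·(2M0+M1)/6=728/163
seg 1: a=1, c=M1/2=-603/163, d=(M2−M1)/(6·1)=429/163, b=Δ1−h1·(2M1+M2)/6=-478/163
seg 2: a=-3, c=M2/2=684/163, d=(M3−M2)/(6·2)=-645/652, b=Δ2−h2·(2M2+M3)/6=-397/163
seg 3: a=1, c=M3/2=-567/326, d=(M4−M3)/(6·3)=63/326, b=Δ3−h3·(2M3+M4)/6=404/163
t_q=23/4 → seg 3, τ=3/4; S=1+404/163·τ+-567/326·τ²+63/326·τ³=40937/20864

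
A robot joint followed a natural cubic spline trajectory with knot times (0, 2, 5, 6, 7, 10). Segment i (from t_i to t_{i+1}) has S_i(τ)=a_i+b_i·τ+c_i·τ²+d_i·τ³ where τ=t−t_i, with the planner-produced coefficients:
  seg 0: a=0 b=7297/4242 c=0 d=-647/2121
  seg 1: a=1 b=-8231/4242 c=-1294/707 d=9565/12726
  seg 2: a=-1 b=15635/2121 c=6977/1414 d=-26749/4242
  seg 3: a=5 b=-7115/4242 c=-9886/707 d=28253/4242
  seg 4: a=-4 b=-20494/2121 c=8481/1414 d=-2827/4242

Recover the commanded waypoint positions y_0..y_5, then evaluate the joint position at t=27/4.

y_0 = S_0(0) = a_0 = 0
y_1 = S_1(0) = a_1 = 1
y_2 = S_2(0) = a_2 = -1
y_3 = S_3(0) = a_3 = 5
y_4 = S_4(0) = a_4 = -4
y_5 = S_4(3) = 3
t_q=27/4 is in segment 3 (τ=3/4); S_3(τ)=-118875/90496

y_0=0 y_1=1 y_2=-1 y_3=5 y_4=-4 y_5=3
S(27/4) = -118875/90496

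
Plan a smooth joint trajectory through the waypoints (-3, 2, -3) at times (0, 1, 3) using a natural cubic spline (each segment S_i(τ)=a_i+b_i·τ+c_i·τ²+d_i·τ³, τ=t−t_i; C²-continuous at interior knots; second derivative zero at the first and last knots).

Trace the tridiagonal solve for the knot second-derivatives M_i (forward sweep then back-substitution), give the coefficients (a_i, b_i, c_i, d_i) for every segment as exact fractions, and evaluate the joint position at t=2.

Δ: Δ0=5, Δ1=-5/2
row 1: diag=6, rhs=-45; c'=1/3, d'=-15/2
back: M1=-15/2
M: M0=0, M1=-15/2, M2=0
seg 0: a=-3, c=M0/2=0, d=(M1−M0)/(6·1)=-5/4, b=Δ0−h0·(2M0+M1)/6=25/4
seg 1: a=2, c=M1/2=-15/4, d=(M2−M1)/(6·2)=5/8, b=Δ1−h1·(2M1+M2)/6=5/2
t_q=2 → seg 1, τ=1; S=2+5/2·τ+-15/4·τ²+5/8·τ³=11/8

  seg 0: a=-3 b=25/4 c=0 d=-5/4
  seg 1: a=2 b=5/2 c=-15/4 d=5/8
S(2) = 11/8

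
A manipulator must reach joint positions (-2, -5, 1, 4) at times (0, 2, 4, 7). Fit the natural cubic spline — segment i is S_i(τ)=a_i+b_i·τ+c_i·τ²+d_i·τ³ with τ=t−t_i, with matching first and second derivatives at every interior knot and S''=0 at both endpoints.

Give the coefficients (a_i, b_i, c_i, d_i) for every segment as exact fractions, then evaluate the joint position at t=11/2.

Δ: Δ0=-3/2, Δ1=3, Δ2=1
row 1: diag=8, rhs=27; c'=1/4, d'=27/8
row 2: denom=10−2·1/4=19/2; d'=(-12−2·27/8)/(19/2)=-75/38
back: M2=-75/38
back: M1=27/8−1/4·-75/38=147/38
M: M0=0, M1=147/38, M2=-75/38, M3=0
seg 0: a=-2, c=M0/2=0, d=(M1−M0)/(6·2)=49/152, b=Δ0−h0·(2M0+M1)/6=-53/19
seg 1: a=-5, c=M1/2=147/76, d=(M2−M1)/(6·2)=-37/76, b=Δ1−h1·(2M1+M2)/6=41/38
seg 2: a=1, c=M2/2=-75/76, d=(M3−M2)/(6·3)=25/228, b=Δ2−h2·(2M2+M3)/6=113/38
t_q=11/2 → seg 2, τ=3/2; S=1+113/38·τ+-75/76·τ²+25/228·τ³=2195/608

  seg 0: a=-2 b=-53/19 c=0 d=49/152
  seg 1: a=-5 b=41/38 c=147/76 d=-37/76
  seg 2: a=1 b=113/38 c=-75/76 d=25/228
S(11/2) = 2195/608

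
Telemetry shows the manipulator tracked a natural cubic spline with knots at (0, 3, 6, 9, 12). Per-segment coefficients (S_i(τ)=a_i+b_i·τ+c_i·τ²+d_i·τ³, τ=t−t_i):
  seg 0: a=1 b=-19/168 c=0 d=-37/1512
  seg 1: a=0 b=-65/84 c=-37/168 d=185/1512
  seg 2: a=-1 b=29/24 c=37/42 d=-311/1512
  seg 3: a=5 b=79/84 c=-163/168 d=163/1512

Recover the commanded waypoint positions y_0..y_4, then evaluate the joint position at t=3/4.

y_0=1 y_1=0 y_2=-1 y_3=5 y_4=2
S(3/4) = 3243/3584

y_0 = S_0(0) = a_0 = 1
y_1 = S_1(0) = a_1 = 0
y_2 = S_2(0) = a_2 = -1
y_3 = S_3(0) = a_3 = 5
y_4 = S_3(3) = 2
t_q=3/4 is in segment 0 (τ=3/4); S_0(τ)=3243/3584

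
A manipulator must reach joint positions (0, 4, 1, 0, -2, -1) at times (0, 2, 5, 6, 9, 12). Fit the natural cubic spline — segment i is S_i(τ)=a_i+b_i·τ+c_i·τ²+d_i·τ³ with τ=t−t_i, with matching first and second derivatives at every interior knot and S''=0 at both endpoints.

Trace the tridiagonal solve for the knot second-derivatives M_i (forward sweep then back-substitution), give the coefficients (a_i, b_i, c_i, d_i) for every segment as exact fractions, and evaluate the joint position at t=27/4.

  seg 0: a=0 b=5404/2019 c=0 d=-683/4038
  seg 1: a=4 b=1306/2019 c=-683/673 d=2822/18171
  seg 2: a=1 b=-2522/2019 c=773/2019 d=-90/673
  seg 3: a=0 b=-1786/2019 c=-37/2019 d=551/18171
  seg 4: a=-2 b=-355/2019 c=514/2019 d=-514/18171
S(27/4) = -28469/43072

Δ: Δ0=2, Δ1=-1, Δ2=-1, Δ3=-2/3, Δ4=1/3
row 1: diag=10, rhs=-18; c'=3/10, d'=-9/5
row 2: denom=8−3·3/10=71/10; d'=(0−3·-9/5)/(71/10)=54/71
row 3: denom=8−1·10/71=558/71; d'=(2−1·54/71)/(558/71)=44/279
row 4: denom=12−3·71/186=673/62; d'=(6−3·44/279)/(673/62)=1028/2019
back: M4=1028/2019
back: M3=44/279−71/186·1028/2019=-74/2019
back: M2=54/71−10/71·-74/2019=1546/2019
back: M1=-9/5−3/10·1546/2019=-1366/673
M: M0=0, M1=-1366/673, M2=1546/2019, M3=-74/2019, M4=1028/2019, M5=0
seg 0: a=0, c=M0/2=0, d=(M1−M0)/(6·2)=-683/4038, b=Δ0−h0·(2M0+M1)/6=5404/2019
seg 1: a=4, c=M1/2=-683/673, d=(M2−M1)/(6·3)=2822/18171, b=Δ1−h1·(2M1+M2)/6=1306/2019
seg 2: a=1, c=M2/2=773/2019, d=(M3−M2)/(6·1)=-90/673, b=Δ2−h2·(2M2+M3)/6=-2522/2019
seg 3: a=0, c=M3/2=-37/2019, d=(M4−M3)/(6·3)=551/18171, b=Δ3−h3·(2M3+M4)/6=-1786/2019
seg 4: a=-2, c=M4/2=514/2019, d=(M5−M4)/(6·3)=-514/18171, b=Δ4−h4·(2M4+M5)/6=-355/2019
t_q=27/4 → seg 3, τ=3/4; S=0+-1786/2019·τ+-37/2019·τ²+551/18171·τ³=-28469/43072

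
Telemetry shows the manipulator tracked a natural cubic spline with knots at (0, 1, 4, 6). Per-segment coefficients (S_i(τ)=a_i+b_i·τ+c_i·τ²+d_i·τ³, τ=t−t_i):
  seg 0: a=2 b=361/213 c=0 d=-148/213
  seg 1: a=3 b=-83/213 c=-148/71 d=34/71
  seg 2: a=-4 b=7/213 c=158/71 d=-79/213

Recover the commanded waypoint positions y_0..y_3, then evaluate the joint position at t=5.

y_0=2 y_1=3 y_2=-4 y_3=2
S(5) = -150/71

y_0 = S_0(0) = a_0 = 2
y_1 = S_1(0) = a_1 = 3
y_2 = S_2(0) = a_2 = -4
y_3 = S_2(2) = 2
t_q=5 is in segment 2 (τ=1); S_2(τ)=-150/71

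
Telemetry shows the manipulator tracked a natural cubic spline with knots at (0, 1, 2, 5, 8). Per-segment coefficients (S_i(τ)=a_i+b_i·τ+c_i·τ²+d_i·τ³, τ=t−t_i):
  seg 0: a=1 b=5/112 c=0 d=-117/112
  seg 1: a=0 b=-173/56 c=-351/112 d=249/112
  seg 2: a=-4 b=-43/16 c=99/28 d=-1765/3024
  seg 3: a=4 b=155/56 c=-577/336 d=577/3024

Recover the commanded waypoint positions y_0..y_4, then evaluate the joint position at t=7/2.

y_0 = S_0(0) = a_0 = 1
y_1 = S_1(0) = a_1 = 0
y_2 = S_2(0) = a_2 = -4
y_3 = S_3(0) = a_3 = 4
y_4 = S_3(3) = 2
t_q=7/2 is in segment 2 (τ=3/2); S_2(τ)=-1833/896

y_0=1 y_1=0 y_2=-4 y_3=4 y_4=2
S(7/2) = -1833/896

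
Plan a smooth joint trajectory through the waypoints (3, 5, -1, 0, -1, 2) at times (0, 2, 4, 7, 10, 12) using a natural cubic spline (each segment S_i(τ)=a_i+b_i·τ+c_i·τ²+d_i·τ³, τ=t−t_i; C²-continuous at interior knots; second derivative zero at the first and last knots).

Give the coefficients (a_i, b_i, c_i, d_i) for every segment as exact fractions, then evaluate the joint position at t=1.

Δ: Δ0=1, Δ1=-3, Δ2=1/3, Δ3=-1/3, Δ4=3/2
row 1: diag=8, rhs=-24; c'=1/4, d'=-3
row 2: denom=10−2·1/4=19/2; d'=(20−2·-3)/(19/2)=52/19
row 3: denom=12−3·6/19=210/19; d'=(-4−3·52/19)/(210/19)=-116/105
row 4: denom=10−3·19/70=643/70; d'=(11−3·-116/105)/(643/70)=1002/643
back: M4=1002/643
back: M3=-116/105−19/70·1002/643=-2947/1929
back: M2=52/19−6/19·-2947/1929=2070/643
back: M1=-3−1/4·2070/643=-4893/1286
M: M0=0, M1=-4893/1286, M2=2070/643, M3=-2947/1929, M4=1002/643, M5=0
seg 0: a=3, c=M0/2=0, d=(M1−M0)/(6·2)=-1631/5144, b=Δ0−h0·(2M0+M1)/6=2917/1286
seg 1: a=5, c=M1/2=-4893/2572, d=(M2−M1)/(6·2)=3011/5144, b=Δ1−h1·(2M1+M2)/6=-988/643
seg 2: a=-1, c=M2/2=1035/643, d=(M3−M2)/(6·3)=-9157/34722, b=Δ2−h2·(2M2+M3)/6=-2729/1286
seg 3: a=0, c=M3/2=-2947/3858, d=(M4−M3)/(6·3)=5953/34722, b=Δ3−h3·(2M3+M4)/6=267/643
seg 4: a=-1, c=M4/2=501/643, d=(M5−M4)/(6·2)=-167/1286, b=Δ4−h4·(2M4+M5)/6=593/1286
t_q=1 → seg 0, τ=1; S=3+2917/1286·τ+0·τ²+-1631/5144·τ³=25469/5144

  seg 0: a=3 b=2917/1286 c=0 d=-1631/5144
  seg 1: a=5 b=-988/643 c=-4893/2572 d=3011/5144
  seg 2: a=-1 b=-2729/1286 c=1035/643 d=-9157/34722
  seg 3: a=0 b=267/643 c=-2947/3858 d=5953/34722
  seg 4: a=-1 b=593/1286 c=501/643 d=-167/1286
S(1) = 25469/5144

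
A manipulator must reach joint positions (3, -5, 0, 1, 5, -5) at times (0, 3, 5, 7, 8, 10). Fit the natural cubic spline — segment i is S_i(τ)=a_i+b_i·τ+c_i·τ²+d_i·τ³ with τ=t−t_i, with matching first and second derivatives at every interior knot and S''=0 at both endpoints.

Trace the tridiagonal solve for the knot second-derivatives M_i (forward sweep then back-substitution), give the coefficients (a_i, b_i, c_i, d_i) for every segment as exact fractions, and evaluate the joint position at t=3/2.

  seg 0: a=3 b=-8401/1815 c=0 d=1187/5445
  seg 1: a=-5 b=2282/1815 c=1187/605 d=-9733/14520
  seg 2: a=0 b=3853/3630 c=-997/484 d=12917/14520
  seg 3: a=1 b=577/165 c=1983/605 d=-5036/1815
  seg 4: a=5 b=3137/1815 c=-3053/605 d=3053/3630
S(3/2) = -15523/4840

Δ: Δ0=-8/3, Δ1=5/2, Δ2=1/2, Δ3=4, Δ4=-5
row 1: diag=10, rhs=31; c'=1/5, d'=31/10
row 2: denom=8−2·1/5=38/5; d'=(-12−2·31/10)/(38/5)=-91/38
row 3: denom=6−2·5/19=104/19; d'=(21−2·-91/38)/(104/19)=245/52
row 4: denom=6−1·19/104=605/104; d'=(-54−1·245/52)/(605/104)=-6106/605
back: M4=-6106/605
back: M3=245/52−19/104·-6106/605=3966/605
back: M2=-91/38−5/19·3966/605=-997/242
back: M1=31/10−1/5·-997/242=2374/605
M: M0=0, M1=2374/605, M2=-997/242, M3=3966/605, M4=-6106/605, M5=0
seg 0: a=3, c=M0/2=0, d=(M1−M0)/(6·3)=1187/5445, b=Δ0−h0·(2M0+M1)/6=-8401/1815
seg 1: a=-5, c=M1/2=1187/605, d=(M2−M1)/(6·2)=-9733/14520, b=Δ1−h1·(2M1+M2)/6=2282/1815
seg 2: a=0, c=M2/2=-997/484, d=(M3−M2)/(6·2)=12917/14520, b=Δ2−h2·(2M2+M3)/6=3853/3630
seg 3: a=1, c=M3/2=1983/605, d=(M4−M3)/(6·1)=-5036/1815, b=Δ3−h3·(2M3+M4)/6=577/165
seg 4: a=5, c=M4/2=-3053/605, d=(M5−M4)/(6·2)=3053/3630, b=Δ4−h4·(2M4+M5)/6=3137/1815
t_q=3/2 → seg 0, τ=3/2; S=3+-8401/1815·τ+0·τ²+1187/5445·τ³=-15523/4840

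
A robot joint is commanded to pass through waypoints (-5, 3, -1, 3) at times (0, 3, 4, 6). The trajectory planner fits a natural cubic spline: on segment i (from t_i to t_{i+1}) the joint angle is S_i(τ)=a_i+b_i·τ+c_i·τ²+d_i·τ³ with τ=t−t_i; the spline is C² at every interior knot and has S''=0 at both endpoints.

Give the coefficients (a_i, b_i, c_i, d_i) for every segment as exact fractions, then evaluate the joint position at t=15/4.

Δ: Δ0=8/3, Δ1=-4, Δ2=2
row 1: diag=8, rhs=-40; c'=1/8, d'=-5
row 2: denom=6−1·1/8=47/8; d'=(36−1·-5)/(47/8)=328/47
back: M2=328/47
back: M1=-5−1/8·328/47=-276/47
M: M0=0, M1=-276/47, M2=328/47, M3=0
seg 0: a=-5, c=M0/2=0, d=(M1−M0)/(6·3)=-46/141, b=Δ0−h0·(2M0+M1)/6=790/141
seg 1: a=3, c=M1/2=-138/47, d=(M2−M1)/(6·1)=302/141, b=Δ1−h1·(2M1+M2)/6=-452/141
seg 2: a=-1, c=M2/2=164/47, d=(M3−M2)/(6·2)=-82/141, b=Δ2−h2·(2M2+M3)/6=-374/141
t_q=15/4 → seg 1, τ=3/4; S=3+-452/141·τ+-138/47·τ²+302/141·τ³=-229/1504

  seg 0: a=-5 b=790/141 c=0 d=-46/141
  seg 1: a=3 b=-452/141 c=-138/47 d=302/141
  seg 2: a=-1 b=-374/141 c=164/47 d=-82/141
S(15/4) = -229/1504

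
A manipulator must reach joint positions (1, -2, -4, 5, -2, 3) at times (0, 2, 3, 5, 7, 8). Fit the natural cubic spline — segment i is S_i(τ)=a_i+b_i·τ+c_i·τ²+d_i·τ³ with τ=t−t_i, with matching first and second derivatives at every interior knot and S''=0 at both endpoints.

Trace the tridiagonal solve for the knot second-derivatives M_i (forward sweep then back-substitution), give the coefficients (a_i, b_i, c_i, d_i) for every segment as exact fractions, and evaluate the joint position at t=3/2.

  seg 0: a=1 b=-511/698 c=0 d=-67/349
  seg 1: a=-2 b=-2119/698 c=-402/349 d=1527/698
  seg 2: a=-4 b=427/349 c=3777/698 d=-5267/2792
  seg 3: a=5 b=161/698 c=-8247/1396 d=5643/2792
  seg 4: a=-2 b=298/349 c=4341/698 d=-1447/698
S(3/2) = -2083/2792

Δ: Δ0=-3/2, Δ1=-2, Δ2=9/2, Δ3=-7/2, Δ4=5
row 1: diag=6, rhs=-3; c'=1/6, d'=-1/2
row 2: denom=6−1·1/6=35/6; d'=(39−1·-1/2)/(35/6)=237/35
row 3: denom=8−2·12/35=256/35; d'=(-48−2·237/35)/(256/35)=-1077/128
row 4: denom=6−2·35/128=349/64; d'=(51−2·-1077/128)/(349/64)=4341/349
back: M4=4341/349
back: M3=-1077/128−35/128·4341/349=-8247/698
back: M2=237/35−12/35·-8247/698=3777/349
back: M1=-1/2−1/6·3777/349=-804/349
M: M0=0, M1=-804/349, M2=3777/349, M3=-8247/698, M4=4341/349, M5=0
seg 0: a=1, c=M0/2=0, d=(M1−M0)/(6·2)=-67/349, b=Δ0−h0·(2M0+M1)/6=-511/698
seg 1: a=-2, c=M1/2=-402/349, d=(M2−M1)/(6·1)=1527/698, b=Δ1−h1·(2M1+M2)/6=-2119/698
seg 2: a=-4, c=M2/2=3777/698, d=(M3−M2)/(6·2)=-5267/2792, b=Δ2−h2·(2M2+M3)/6=427/349
seg 3: a=5, c=M3/2=-8247/1396, d=(M4−M3)/(6·2)=5643/2792, b=Δ3−h3·(2M3+M4)/6=161/698
seg 4: a=-2, c=M4/2=4341/698, d=(M5−M4)/(6·1)=-1447/698, b=Δ4−h4·(2M4+M5)/6=298/349
t_q=3/2 → seg 0, τ=3/2; S=1+-511/698·τ+0·τ²+-67/349·τ³=-2083/2792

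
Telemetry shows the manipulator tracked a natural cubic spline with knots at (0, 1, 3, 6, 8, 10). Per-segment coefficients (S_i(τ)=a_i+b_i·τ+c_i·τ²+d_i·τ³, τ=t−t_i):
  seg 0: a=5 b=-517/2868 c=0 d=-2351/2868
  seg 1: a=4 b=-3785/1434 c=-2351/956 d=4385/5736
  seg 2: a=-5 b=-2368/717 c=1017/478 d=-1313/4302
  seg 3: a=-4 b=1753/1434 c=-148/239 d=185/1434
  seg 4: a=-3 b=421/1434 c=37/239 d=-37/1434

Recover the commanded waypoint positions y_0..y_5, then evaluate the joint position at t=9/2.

y_0 = S_0(0) = a_0 = 5
y_1 = S_1(0) = a_1 = 4
y_2 = S_2(0) = a_2 = -5
y_3 = S_3(0) = a_3 = -4
y_4 = S_4(0) = a_4 = -3
y_5 = S_4(2) = -2
t_q=9/2 is in segment 2 (τ=3/2); S_2(τ)=-23697/3824

y_0=5 y_1=4 y_2=-5 y_3=-4 y_4=-3 y_5=-2
S(9/2) = -23697/3824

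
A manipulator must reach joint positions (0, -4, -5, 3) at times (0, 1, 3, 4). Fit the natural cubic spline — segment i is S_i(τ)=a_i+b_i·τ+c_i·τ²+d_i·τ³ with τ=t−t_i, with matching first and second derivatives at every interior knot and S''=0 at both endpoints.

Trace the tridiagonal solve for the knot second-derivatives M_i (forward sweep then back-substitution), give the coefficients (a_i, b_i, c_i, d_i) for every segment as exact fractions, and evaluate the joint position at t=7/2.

Δ: Δ0=-4, Δ1=-1/2, Δ2=8
row 1: diag=6, rhs=21; c'=1/3, d'=7/2
row 2: denom=6−2·1/3=16/3; d'=(51−2·7/2)/(16/3)=33/4
back: M2=33/4
back: M1=7/2−1/3·33/4=3/4
M: M0=0, M1=3/4, M2=33/4, M3=0
seg 0: a=0, c=M0/2=0, d=(M1−M0)/(6·1)=1/8, b=Δ0−h0·(2M0+M1)/6=-33/8
seg 1: a=-4, c=M1/2=3/8, d=(M2−M1)/(6·2)=5/8, b=Δ1−h1·(2M1+M2)/6=-15/4
seg 2: a=-5, c=M2/2=33/8, d=(M3−M2)/(6·1)=-11/8, b=Δ2−h2·(2M2+M3)/6=21/4
t_q=7/2 → seg 2, τ=1/2; S=-5+21/4·τ+33/8·τ²+-11/8·τ³=-97/64

  seg 0: a=0 b=-33/8 c=0 d=1/8
  seg 1: a=-4 b=-15/4 c=3/8 d=5/8
  seg 2: a=-5 b=21/4 c=33/8 d=-11/8
S(7/2) = -97/64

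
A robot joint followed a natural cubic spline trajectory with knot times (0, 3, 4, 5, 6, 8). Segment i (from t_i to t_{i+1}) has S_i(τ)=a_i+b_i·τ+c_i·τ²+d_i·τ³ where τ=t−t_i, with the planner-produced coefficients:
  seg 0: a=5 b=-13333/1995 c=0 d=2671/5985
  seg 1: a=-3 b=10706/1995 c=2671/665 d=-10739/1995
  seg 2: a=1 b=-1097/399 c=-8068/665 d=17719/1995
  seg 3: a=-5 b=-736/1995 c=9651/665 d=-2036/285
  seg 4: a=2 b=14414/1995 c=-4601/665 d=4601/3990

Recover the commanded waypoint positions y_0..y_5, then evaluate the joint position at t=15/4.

y_0=5 y_1=-3 y_2=1 y_3=-5 y_4=2 y_5=-2
S(15/4) = 43121/42560

y_0 = S_0(0) = a_0 = 5
y_1 = S_1(0) = a_1 = -3
y_2 = S_2(0) = a_2 = 1
y_3 = S_3(0) = a_3 = -5
y_4 = S_4(0) = a_4 = 2
y_5 = S_4(2) = -2
t_q=15/4 is in segment 1 (τ=3/4); S_1(τ)=43121/42560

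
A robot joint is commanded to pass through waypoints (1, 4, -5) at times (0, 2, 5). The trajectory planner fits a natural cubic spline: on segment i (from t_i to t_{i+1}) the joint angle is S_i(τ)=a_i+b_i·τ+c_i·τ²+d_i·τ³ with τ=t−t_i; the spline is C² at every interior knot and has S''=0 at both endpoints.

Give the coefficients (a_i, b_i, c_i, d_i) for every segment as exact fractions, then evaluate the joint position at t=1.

Δ: Δ0=3/2, Δ1=-3
row 1: diag=10, rhs=-27; c'=3/10, d'=-27/10
back: M1=-27/10
M: M0=0, M1=-27/10, M2=0
seg 0: a=1, c=M0/2=0, d=(M1−M0)/(6·2)=-9/40, b=Δ0−h0·(2M0+M1)/6=12/5
seg 1: a=4, c=M1/2=-27/20, d=(M2−M1)/(6·3)=3/20, b=Δ1−h1·(2M1+M2)/6=-3/10
t_q=1 → seg 0, τ=1; S=1+12/5·τ+0·τ²+-9/40·τ³=127/40

  seg 0: a=1 b=12/5 c=0 d=-9/40
  seg 1: a=4 b=-3/10 c=-27/20 d=3/20
S(1) = 127/40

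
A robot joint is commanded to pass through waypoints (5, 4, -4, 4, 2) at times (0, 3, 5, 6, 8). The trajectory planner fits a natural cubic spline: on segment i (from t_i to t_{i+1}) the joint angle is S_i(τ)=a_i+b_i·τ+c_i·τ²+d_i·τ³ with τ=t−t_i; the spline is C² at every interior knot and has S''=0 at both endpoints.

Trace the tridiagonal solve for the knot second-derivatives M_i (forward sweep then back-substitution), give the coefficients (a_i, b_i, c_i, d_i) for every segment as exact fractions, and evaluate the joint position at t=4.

  seg 0: a=5 b=2287/978 c=0 d=-871/2934
  seg 1: a=4 b=-2776/489 c=-871/326 d=3433/1956
  seg 2: a=-4 b=2297/489 c=1281/163 d=-2228/489
  seg 3: a=4 b=3299/489 c=-947/163 d=947/978
S(4) = -1691/652

Δ: Δ0=-1/3, Δ1=-4, Δ2=8, Δ3=-1
row 1: diag=10, rhs=-22; c'=1/5, d'=-11/5
row 2: denom=6−2·1/5=28/5; d'=(72−2·-11/5)/(28/5)=191/14
row 3: denom=6−1·5/28=163/28; d'=(-54−1·191/14)/(163/28)=-1894/163
back: M3=-1894/163
back: M2=191/14−5/28·-1894/163=2562/163
back: M1=-11/5−1/5·2562/163=-871/163
M: M0=0, M1=-871/163, M2=2562/163, M3=-1894/163, M4=0
seg 0: a=5, c=M0/2=0, d=(M1−M0)/(6·3)=-871/2934, b=Δ0−h0·(2M0+M1)/6=2287/978
seg 1: a=4, c=M1/2=-871/326, d=(M2−M1)/(6·2)=3433/1956, b=Δ1−h1·(2M1+M2)/6=-2776/489
seg 2: a=-4, c=M2/2=1281/163, d=(M3−M2)/(6·1)=-2228/489, b=Δ2−h2·(2M2+M3)/6=2297/489
seg 3: a=4, c=M3/2=-947/163, d=(M4−M3)/(6·2)=947/978, b=Δ3−h3·(2M3+M4)/6=3299/489
t_q=4 → seg 1, τ=1; S=4+-2776/489·τ+-871/326·τ²+3433/1956·τ³=-1691/652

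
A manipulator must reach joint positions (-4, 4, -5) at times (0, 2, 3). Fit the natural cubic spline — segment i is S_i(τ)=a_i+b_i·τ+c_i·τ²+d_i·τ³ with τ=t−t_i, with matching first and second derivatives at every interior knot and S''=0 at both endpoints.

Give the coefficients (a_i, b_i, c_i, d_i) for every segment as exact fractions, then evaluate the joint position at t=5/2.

Δ: Δ0=4, Δ1=-9
row 1: diag=6, rhs=-78; c'=1/6, d'=-13
back: M1=-13
M: M0=0, M1=-13, M2=0
seg 0: a=-4, c=M0/2=0, d=(M1−M0)/(6·2)=-13/12, b=Δ0−h0·(2M0+M1)/6=25/3
seg 1: a=4, c=M1/2=-13/2, d=(M2−M1)/(6·1)=13/6, b=Δ1−h1·(2M1+M2)/6=-14/3
t_q=5/2 → seg 1, τ=1/2; S=4+-14/3·τ+-13/2·τ²+13/6·τ³=5/16

  seg 0: a=-4 b=25/3 c=0 d=-13/12
  seg 1: a=4 b=-14/3 c=-13/2 d=13/6
S(5/2) = 5/16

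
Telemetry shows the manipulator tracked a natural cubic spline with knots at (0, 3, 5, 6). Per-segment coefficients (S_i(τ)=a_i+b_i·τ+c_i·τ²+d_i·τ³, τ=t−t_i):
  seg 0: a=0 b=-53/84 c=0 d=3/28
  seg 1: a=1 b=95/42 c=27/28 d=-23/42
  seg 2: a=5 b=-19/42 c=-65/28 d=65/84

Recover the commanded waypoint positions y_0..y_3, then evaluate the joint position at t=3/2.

y_0 = S_0(0) = a_0 = 0
y_1 = S_1(0) = a_1 = 1
y_2 = S_2(0) = a_2 = 5
y_3 = S_2(1) = 3
t_q=3/2 is in segment 0 (τ=3/2); S_0(τ)=-131/224

y_0=0 y_1=1 y_2=5 y_3=3
S(3/2) = -131/224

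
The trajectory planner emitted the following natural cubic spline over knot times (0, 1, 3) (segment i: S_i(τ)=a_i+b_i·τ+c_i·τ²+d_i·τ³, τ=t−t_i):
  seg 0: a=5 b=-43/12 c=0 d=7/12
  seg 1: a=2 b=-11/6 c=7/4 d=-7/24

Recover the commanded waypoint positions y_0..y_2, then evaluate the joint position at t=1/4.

y_0=5 y_1=2 y_2=3
S(1/4) = 1053/256

y_0 = S_0(0) = a_0 = 5
y_1 = S_1(0) = a_1 = 2
y_2 = S_1(2) = 3
t_q=1/4 is in segment 0 (τ=1/4); S_0(τ)=1053/256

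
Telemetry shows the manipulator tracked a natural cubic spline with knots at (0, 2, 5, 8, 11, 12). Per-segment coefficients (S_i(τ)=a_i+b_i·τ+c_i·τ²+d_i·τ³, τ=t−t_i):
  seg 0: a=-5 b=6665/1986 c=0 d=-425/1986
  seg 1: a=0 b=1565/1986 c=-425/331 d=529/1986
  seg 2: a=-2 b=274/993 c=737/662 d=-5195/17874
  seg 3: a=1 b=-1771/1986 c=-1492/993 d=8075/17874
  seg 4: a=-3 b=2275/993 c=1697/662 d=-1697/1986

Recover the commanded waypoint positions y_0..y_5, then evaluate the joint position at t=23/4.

y_0=-5 y_1=0 y_2=-2 y_3=1 y_4=-3 y_5=1
S(23/4) = -54631/42368

y_0 = S_0(0) = a_0 = -5
y_1 = S_1(0) = a_1 = 0
y_2 = S_2(0) = a_2 = -2
y_3 = S_3(0) = a_3 = 1
y_4 = S_4(0) = a_4 = -3
y_5 = S_4(1) = 1
t_q=23/4 is in segment 2 (τ=3/4); S_2(τ)=-54631/42368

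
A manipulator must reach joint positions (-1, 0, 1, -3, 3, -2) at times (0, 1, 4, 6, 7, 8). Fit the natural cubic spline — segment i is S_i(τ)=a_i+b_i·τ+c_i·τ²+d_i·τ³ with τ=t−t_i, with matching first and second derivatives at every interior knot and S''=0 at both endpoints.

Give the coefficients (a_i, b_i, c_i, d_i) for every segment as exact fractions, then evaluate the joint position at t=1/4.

Δ: Δ0=1, Δ1=1/3, Δ2=-2, Δ3=6, Δ4=-5
row 1: diag=8, rhs=-4; c'=3/8, d'=-1/2
row 2: denom=10−3·3/8=71/8; d'=(-14−3·-1/2)/(71/8)=-100/71
row 3: denom=6−2·16/71=394/71; d'=(48−2·-100/71)/(394/71)=1804/197
row 4: denom=4−1·71/394=1505/394; d'=(-66−1·1804/197)/(1505/394)=-29612/1505
back: M4=-29612/1505
back: M3=1804/197−71/394·-29612/1505=19118/1505
back: M2=-100/71−16/71·19118/1505=-6428/1505
back: M1=-1/2−3/8·-6428/1505=1658/1505
M: M0=0, M1=1658/1505, M2=-6428/1505, M3=19118/1505, M4=-29612/1505, M5=0
seg 0: a=-1, c=M0/2=0, d=(M1−M0)/(6·1)=829/4515, b=Δ0−h0·(2M0+M1)/6=3686/4515
seg 1: a=0, c=M1/2=829/1505, d=(M2−M1)/(6·3)=-4043/13545, b=Δ1−h1·(2M1+M2)/6=6173/4515
seg 2: a=1, c=M2/2=-3214/1505, d=(M3−M2)/(6·2)=12773/9030, b=Δ2−h2·(2M2+M3)/6=-15292/4515
seg 3: a=-3, c=M3/2=9559/1505, d=(M4−M3)/(6·1)=-4873/903, b=Δ3−h3·(2M3+M4)/6=3254/645
seg 4: a=3, c=M4/2=-14806/1505, d=(M5−M4)/(6·1)=14806/4515, b=Δ4−h4·(2M4+M5)/6=7037/4515
t_q=1/4 → seg 0, τ=1/4; S=-1+3686/4515·τ+0·τ²+829/4515·τ³=-15277/19264

  seg 0: a=-1 b=3686/4515 c=0 d=829/4515
  seg 1: a=0 b=6173/4515 c=829/1505 d=-4043/13545
  seg 2: a=1 b=-15292/4515 c=-3214/1505 d=12773/9030
  seg 3: a=-3 b=3254/645 c=9559/1505 d=-4873/903
  seg 4: a=3 b=7037/4515 c=-14806/1505 d=14806/4515
S(1/4) = -15277/19264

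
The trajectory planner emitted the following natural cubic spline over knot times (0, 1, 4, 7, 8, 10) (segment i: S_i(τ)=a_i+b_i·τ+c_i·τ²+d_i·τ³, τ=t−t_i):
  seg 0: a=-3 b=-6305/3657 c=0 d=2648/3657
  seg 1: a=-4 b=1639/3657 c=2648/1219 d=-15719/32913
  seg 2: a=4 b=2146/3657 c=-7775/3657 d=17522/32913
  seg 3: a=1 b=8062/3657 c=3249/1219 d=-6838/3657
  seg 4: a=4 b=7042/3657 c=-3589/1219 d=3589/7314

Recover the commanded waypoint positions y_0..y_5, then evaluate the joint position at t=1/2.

y_0 = S_0(0) = a_0 = -3
y_1 = S_1(0) = a_1 = -4
y_2 = S_2(0) = a_2 = 4
y_3 = S_3(0) = a_3 = 1
y_4 = S_4(0) = a_4 = 4
y_5 = S_4(2) = 0
t_q=1/2 is in segment 0 (τ=1/2); S_0(τ)=-9195/2438

y_0=-3 y_1=-4 y_2=4 y_3=1 y_4=4 y_5=0
S(1/2) = -9195/2438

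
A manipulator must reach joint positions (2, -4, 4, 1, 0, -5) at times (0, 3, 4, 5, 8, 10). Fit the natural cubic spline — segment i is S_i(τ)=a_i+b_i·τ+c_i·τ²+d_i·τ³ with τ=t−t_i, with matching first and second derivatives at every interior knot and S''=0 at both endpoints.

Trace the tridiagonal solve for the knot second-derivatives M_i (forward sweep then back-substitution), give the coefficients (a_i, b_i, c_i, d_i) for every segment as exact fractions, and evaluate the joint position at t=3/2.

  seg 0: a=2 b=-29809/4242 c=0 d=21325/38178
  seg 1: a=-4 b=17083/2121 c=21325/4242 d=-7185/1414
  seg 2: a=4 b=12151/4242 c=-21670/2121 d=18463/4242
  seg 3: a=1 b=-3190/707 c=12049/4242 d=-18421/38178
  seg 4: a=0 b=-703/1414 c=-1062/707 d=177/707
S(3/2) = -75287/11312

Δ: Δ0=-2, Δ1=8, Δ2=-3, Δ3=-1/3, Δ4=-5/2
row 1: diag=8, rhs=60; c'=1/8, d'=15/2
row 2: denom=4−1·1/8=31/8; d'=(-66−1·15/2)/(31/8)=-588/31
row 3: denom=8−1·8/31=240/31; d'=(16−1·-588/31)/(240/31)=271/60
row 4: denom=10−3·31/80=707/80; d'=(-13−3·271/60)/(707/80)=-2124/707
back: M4=-2124/707
back: M3=271/60−31/80·-2124/707=12049/2121
back: M2=-588/31−8/31·12049/2121=-43340/2121
back: M1=15/2−1/8·-43340/2121=21325/2121
M: M0=0, M1=21325/2121, M2=-43340/2121, M3=12049/2121, M4=-2124/707, M5=0
seg 0: a=2, c=M0/2=0, d=(M1−M0)/(6·3)=21325/38178, b=Δ0−h0·(2M0+M1)/6=-29809/4242
seg 1: a=-4, c=M1/2=21325/4242, d=(M2−M1)/(6·1)=-7185/1414, b=Δ1−h1·(2M1+M2)/6=17083/2121
seg 2: a=4, c=M2/2=-21670/2121, d=(M3−M2)/(6·1)=18463/4242, b=Δ2−h2·(2M2+M3)/6=12151/4242
seg 3: a=1, c=M3/2=12049/4242, d=(M4−M3)/(6·3)=-18421/38178, b=Δ3−h3·(2M3+M4)/6=-3190/707
seg 4: a=0, c=M4/2=-1062/707, d=(M5−M4)/(6·2)=177/707, b=Δ4−h4·(2M4+M5)/6=-703/1414
t_q=3/2 → seg 0, τ=3/2; S=2+-29809/4242·τ+0·τ²+21325/38178·τ³=-75287/11312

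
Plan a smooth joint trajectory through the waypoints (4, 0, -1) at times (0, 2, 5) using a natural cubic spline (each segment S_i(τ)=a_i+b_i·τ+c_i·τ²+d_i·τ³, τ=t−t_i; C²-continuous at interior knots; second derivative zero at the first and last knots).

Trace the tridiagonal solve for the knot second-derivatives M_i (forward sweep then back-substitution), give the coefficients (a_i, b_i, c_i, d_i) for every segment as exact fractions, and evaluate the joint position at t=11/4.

  seg 0: a=4 b=-7/3 c=0 d=1/12
  seg 1: a=0 b=-4/3 c=1/2 d=-1/18
S(11/4) = -95/128

Δ: Δ0=-2, Δ1=-1/3
row 1: diag=10, rhs=10; c'=3/10, d'=1
back: M1=1
M: M0=0, M1=1, M2=0
seg 0: a=4, c=M0/2=0, d=(M1−M0)/(6·2)=1/12, b=Δ0−h0·(2M0+M1)/6=-7/3
seg 1: a=0, c=M1/2=1/2, d=(M2−M1)/(6·3)=-1/18, b=Δ1−h1·(2M1+M2)/6=-4/3
t_q=11/4 → seg 1, τ=3/4; S=0+-4/3·τ+1/2·τ²+-1/18·τ³=-95/128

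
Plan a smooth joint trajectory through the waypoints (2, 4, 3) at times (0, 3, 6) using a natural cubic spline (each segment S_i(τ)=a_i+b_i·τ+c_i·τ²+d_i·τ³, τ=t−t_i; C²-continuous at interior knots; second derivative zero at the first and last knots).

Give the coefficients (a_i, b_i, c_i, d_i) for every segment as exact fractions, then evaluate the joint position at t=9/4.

  seg 0: a=2 b=11/12 c=0 d=-1/36
  seg 1: a=4 b=1/6 c=-1/4 d=1/36
S(9/4) = 959/256

Δ: Δ0=2/3, Δ1=-1/3
row 1: diag=12, rhs=-6; c'=1/4, d'=-1/2
back: M1=-1/2
M: M0=0, M1=-1/2, M2=0
seg 0: a=2, c=M0/2=0, d=(M1−M0)/(6·3)=-1/36, b=Δ0−h0·(2M0+M1)/6=11/12
seg 1: a=4, c=M1/2=-1/4, d=(M2−M1)/(6·3)=1/36, b=Δ1−h1·(2M1+M2)/6=1/6
t_q=9/4 → seg 0, τ=9/4; S=2+11/12·τ+0·τ²+-1/36·τ³=959/256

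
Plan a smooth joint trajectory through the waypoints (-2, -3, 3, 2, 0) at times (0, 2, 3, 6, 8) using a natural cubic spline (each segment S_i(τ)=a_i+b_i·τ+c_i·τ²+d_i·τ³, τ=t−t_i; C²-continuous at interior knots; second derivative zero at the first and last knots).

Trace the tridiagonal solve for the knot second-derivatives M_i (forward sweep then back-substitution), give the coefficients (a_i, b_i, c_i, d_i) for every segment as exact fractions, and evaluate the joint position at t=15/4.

  seg 0: a=-2 b=-3761/1248 c=0 d=3137/4992
  seg 1: a=-3 b=2825/624 c=3137/832 d=-5735/2496
  seg 2: a=3 b=12917/2496 c=-1299/416 d=247/576
  seg 3: a=2 b=-1237/624 c=613/832 d=-613/4992
S(15/4) = 282521/53248

Δ: Δ0=-1/2, Δ1=6, Δ2=-1/3, Δ3=-1
row 1: diag=6, rhs=39; c'=1/6, d'=13/2
row 2: denom=8−1·1/6=47/6; d'=(-38−1·13/2)/(47/6)=-267/47
row 3: denom=10−3·18/47=416/47; d'=(-4−3·-267/47)/(416/47)=613/416
back: M3=613/416
back: M2=-267/47−18/47·613/416=-1299/208
back: M1=13/2−1/6·-1299/208=3137/416
M: M0=0, M1=3137/416, M2=-1299/208, M3=613/416, M4=0
seg 0: a=-2, c=M0/2=0, d=(M1−M0)/(6·2)=3137/4992, b=Δ0−h0·(2M0+M1)/6=-3761/1248
seg 1: a=-3, c=M1/2=3137/832, d=(M2−M1)/(6·1)=-5735/2496, b=Δ1−h1·(2M1+M2)/6=2825/624
seg 2: a=3, c=M2/2=-1299/416, d=(M3−M2)/(6·3)=247/576, b=Δ2−h2·(2M2+M3)/6=12917/2496
seg 3: a=2, c=M3/2=613/832, d=(M4−M3)/(6·2)=-613/4992, b=Δ3−h3·(2M3+M4)/6=-1237/624
t_q=15/4 → seg 2, τ=3/4; S=3+12917/2496·τ+-1299/416·τ²+247/576·τ³=282521/53248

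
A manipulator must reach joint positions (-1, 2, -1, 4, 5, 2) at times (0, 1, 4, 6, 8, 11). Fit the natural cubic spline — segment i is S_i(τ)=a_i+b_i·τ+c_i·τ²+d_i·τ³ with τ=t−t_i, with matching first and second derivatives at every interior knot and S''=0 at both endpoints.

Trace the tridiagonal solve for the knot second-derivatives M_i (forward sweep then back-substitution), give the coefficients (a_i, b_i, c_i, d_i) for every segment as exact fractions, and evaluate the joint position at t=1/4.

Δ: Δ0=3, Δ1=-1, Δ2=5/2, Δ3=1/2, Δ4=-1
row 1: diag=8, rhs=-24; c'=3/8, d'=-3
row 2: denom=10−3·3/8=71/8; d'=(21−3·-3)/(71/8)=240/71
row 3: denom=8−2·16/71=536/71; d'=(-12−2·240/71)/(536/71)=-333/134
row 4: denom=10−2·71/268=1269/134; d'=(-9−2·-333/134)/(1269/134)=-20/47
back: M4=-20/47
back: M3=-333/134−71/268·-20/47=-223/94
back: M2=240/71−16/71·-223/94=184/47
back: M1=-3−3/8·184/47=-210/47
M: M0=0, M1=-210/47, M2=184/47, M3=-223/94, M4=-20/47, M5=0
seg 0: a=-1, c=M0/2=0, d=(M1−M0)/(6·1)=-35/47, b=Δ0−h0·(2M0+M1)/6=176/47
seg 1: a=2, c=M1/2=-105/47, d=(M2−M1)/(6·3)=197/423, b=Δ1−h1·(2M1+M2)/6=71/47
seg 2: a=-1, c=M2/2=92/47, d=(M3−M2)/(6·2)=-197/376, b=Δ2−h2·(2M2+M3)/6=32/47
seg 3: a=4, c=M3/2=-223/188, d=(M4−M3)/(6·2)=61/376, b=Δ3−h3·(2M3+M4)/6=209/94
seg 4: a=5, c=M4/2=-10/47, d=(M5−M4)/(6·3)=10/423, b=Δ4−h4·(2M4+M5)/6=-27/47
t_q=1/4 → seg 0, τ=1/4; S=-1+176/47·τ+0·τ²+-35/47·τ³=-227/3008

  seg 0: a=-1 b=176/47 c=0 d=-35/47
  seg 1: a=2 b=71/47 c=-105/47 d=197/423
  seg 2: a=-1 b=32/47 c=92/47 d=-197/376
  seg 3: a=4 b=209/94 c=-223/188 d=61/376
  seg 4: a=5 b=-27/47 c=-10/47 d=10/423
S(1/4) = -227/3008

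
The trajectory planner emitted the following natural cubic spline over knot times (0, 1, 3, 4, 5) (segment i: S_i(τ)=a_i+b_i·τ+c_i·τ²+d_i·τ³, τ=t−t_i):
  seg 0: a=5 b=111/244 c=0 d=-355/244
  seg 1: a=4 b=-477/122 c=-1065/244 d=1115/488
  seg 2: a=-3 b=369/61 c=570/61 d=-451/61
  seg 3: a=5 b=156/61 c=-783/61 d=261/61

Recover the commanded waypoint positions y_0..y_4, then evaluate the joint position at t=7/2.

y_0 = S_0(0) = a_0 = 5
y_1 = S_1(0) = a_1 = 4
y_2 = S_2(0) = a_2 = -3
y_3 = S_3(0) = a_3 = 5
y_4 = S_3(1) = -1
t_q=7/2 is in segment 2 (τ=1/2); S_2(τ)=701/488

y_0=5 y_1=4 y_2=-3 y_3=5 y_4=-1
S(7/2) = 701/488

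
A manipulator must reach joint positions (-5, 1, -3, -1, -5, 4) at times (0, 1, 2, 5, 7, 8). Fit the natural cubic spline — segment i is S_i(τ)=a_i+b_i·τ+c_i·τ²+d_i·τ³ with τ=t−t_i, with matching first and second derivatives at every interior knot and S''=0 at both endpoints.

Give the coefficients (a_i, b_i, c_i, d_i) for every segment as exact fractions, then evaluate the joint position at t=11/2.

Δ: Δ0=6, Δ1=-4, Δ2=2/3, Δ3=-2, Δ4=9
row 1: diag=4, rhs=-60; c'=1/4, d'=-15
row 2: denom=8−1·1/4=31/4; d'=(28−1·-15)/(31/4)=172/31
row 3: denom=10−3·12/31=274/31; d'=(-16−3·172/31)/(274/31)=-506/137
row 4: denom=6−2·31/137=760/137; d'=(66−2·-506/137)/(760/137)=5027/380
back: M4=5027/380
back: M3=-506/137−31/137·5027/380=-2541/380
back: M2=172/31−12/31·-2541/380=773/95
back: M1=-15−1/4·773/95=-6473/380
M: M0=0, M1=-6473/380, M2=773/95, M3=-2541/380, M4=5027/380, M5=0
seg 0: a=-5, c=M0/2=0, d=(M1−M0)/(6·1)=-6473/2280, b=Δ0−h0·(2M0+M1)/6=20153/2280
seg 1: a=1, c=M1/2=-6473/760, d=(M2−M1)/(6·1)=1913/456, b=Δ1−h1·(2M1+M2)/6=367/1140
seg 2: a=-3, c=M2/2=773/190, d=(M3−M2)/(6·3)=-5633/6840, b=Δ2−h2·(2M2+M3)/6=-9409/2280
seg 3: a=-1, c=M3/2=-2541/760, d=(M4−M3)/(6·2)=473/285, b=Δ3−h3·(2M3+M4)/6=-445/228
seg 4: a=-5, c=M4/2=5027/760, d=(M5−M4)/(6·1)=-5027/2280, b=Δ4−h4·(2M4+M5)/6=5233/1140
t_q=11/2 → seg 3, τ=1/2; S=-1+-445/228·τ+-2541/760·τ²+473/285·τ³=-7917/3040

  seg 0: a=-5 b=20153/2280 c=0 d=-6473/2280
  seg 1: a=1 b=367/1140 c=-6473/760 d=1913/456
  seg 2: a=-3 b=-9409/2280 c=773/190 d=-5633/6840
  seg 3: a=-1 b=-445/228 c=-2541/760 d=473/285
  seg 4: a=-5 b=5233/1140 c=5027/760 d=-5027/2280
S(11/2) = -7917/3040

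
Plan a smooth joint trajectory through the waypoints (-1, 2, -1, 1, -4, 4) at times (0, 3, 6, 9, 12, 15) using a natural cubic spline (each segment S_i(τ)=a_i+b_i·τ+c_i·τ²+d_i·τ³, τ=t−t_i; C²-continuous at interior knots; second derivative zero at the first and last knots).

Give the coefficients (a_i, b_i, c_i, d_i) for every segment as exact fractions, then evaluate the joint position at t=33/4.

  seg 0: a=-1 b=1079/627 c=0 d=-452/5643
  seg 1: a=2 b=-277/627 c=-452/627 d=1006/5643
  seg 2: a=-1 b=29/627 c=554/627 d=-67/297
  seg 3: a=1 b=-466/627 c=-719/627 d=526/1881
  seg 4: a=-4 b=-46/627 c=859/627 d=-859/5643
S(33/4) = 13477/13376

Δ: Δ0=1, Δ1=-1, Δ2=2/3, Δ3=-5/3, Δ4=8/3
row 1: diag=12, rhs=-12; c'=1/4, d'=-1
row 2: denom=12−3·1/4=45/4; d'=(10−3·-1)/(45/4)=52/45
row 3: denom=12−3·4/15=56/5; d'=(-14−3·52/45)/(56/5)=-131/84
row 4: denom=12−3·15/56=627/56; d'=(26−3·-131/84)/(627/56)=1718/627
back: M4=1718/627
back: M3=-131/84−15/56·1718/627=-1438/627
back: M2=52/45−4/15·-1438/627=1108/627
back: M1=-1−1/4·1108/627=-904/627
M: M0=0, M1=-904/627, M2=1108/627, M3=-1438/627, M4=1718/627, M5=0
seg 0: a=-1, c=M0/2=0, d=(M1−M0)/(6·3)=-452/5643, b=Δ0−h0·(2M0+M1)/6=1079/627
seg 1: a=2, c=M1/2=-452/627, d=(M2−M1)/(6·3)=1006/5643, b=Δ1−h1·(2M1+M2)/6=-277/627
seg 2: a=-1, c=M2/2=554/627, d=(M3−M2)/(6·3)=-67/297, b=Δ2−h2·(2M2+M3)/6=29/627
seg 3: a=1, c=M3/2=-719/627, d=(M4−M3)/(6·3)=526/1881, b=Δ3−h3·(2M3+M4)/6=-466/627
seg 4: a=-4, c=M4/2=859/627, d=(M5−M4)/(6·3)=-859/5643, b=Δ4−h4·(2M4+M5)/6=-46/627
t_q=33/4 → seg 2, τ=9/4; S=-1+29/627·τ+554/627·τ²+-67/297·τ³=13477/13376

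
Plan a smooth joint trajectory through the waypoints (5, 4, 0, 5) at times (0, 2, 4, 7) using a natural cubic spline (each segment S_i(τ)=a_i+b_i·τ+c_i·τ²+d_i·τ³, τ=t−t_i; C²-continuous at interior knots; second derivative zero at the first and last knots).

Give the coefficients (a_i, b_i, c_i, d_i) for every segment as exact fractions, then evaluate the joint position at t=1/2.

Δ: Δ0=-1/2, Δ1=-2, Δ2=5/3
row 1: diag=8, rhs=-9; c'=1/4, d'=-9/8
row 2: denom=10−2·1/4=19/2; d'=(22−2·-9/8)/(19/2)=97/38
back: M2=97/38
back: M1=-9/8−1/4·97/38=-67/38
M: M0=0, M1=-67/38, M2=97/38, M3=0
seg 0: a=5, c=M0/2=0, d=(M1−M0)/(6·2)=-67/456, b=Δ0−h0·(2M0+M1)/6=5/57
seg 1: a=4, c=M1/2=-67/76, d=(M2−M1)/(6·2)=41/114, b=Δ1−h1·(2M1+M2)/6=-191/114
seg 2: a=0, c=M2/2=97/76, d=(M3−M2)/(6·3)=-97/684, b=Δ2−h2·(2M2+M3)/6=-101/114
t_q=1/2 → seg 0, τ=1/2; S=5+5/57·τ+0·τ²+-67/456·τ³=6111/1216

  seg 0: a=5 b=5/57 c=0 d=-67/456
  seg 1: a=4 b=-191/114 c=-67/76 d=41/114
  seg 2: a=0 b=-101/114 c=97/76 d=-97/684
S(1/2) = 6111/1216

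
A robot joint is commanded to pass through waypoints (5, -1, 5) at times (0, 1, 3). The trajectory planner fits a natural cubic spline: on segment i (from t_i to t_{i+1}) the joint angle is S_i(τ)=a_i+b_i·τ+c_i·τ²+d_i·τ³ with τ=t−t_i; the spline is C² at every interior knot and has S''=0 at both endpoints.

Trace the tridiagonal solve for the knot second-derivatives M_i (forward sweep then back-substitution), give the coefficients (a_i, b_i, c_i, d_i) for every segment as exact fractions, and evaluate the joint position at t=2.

  seg 0: a=5 b=-15/2 c=0 d=3/2
  seg 1: a=-1 b=-3 c=9/2 d=-3/4
S(2) = -1/4

Δ: Δ0=-6, Δ1=3
row 1: diag=6, rhs=54; c'=1/3, d'=9
back: M1=9
M: M0=0, M1=9, M2=0
seg 0: a=5, c=M0/2=0, d=(M1−M0)/(6·1)=3/2, b=Δ0−h0·(2M0+M1)/6=-15/2
seg 1: a=-1, c=M1/2=9/2, d=(M2−M1)/(6·2)=-3/4, b=Δ1−h1·(2M1+M2)/6=-3
t_q=2 → seg 1, τ=1; S=-1+-3·τ+9/2·τ²+-3/4·τ³=-1/4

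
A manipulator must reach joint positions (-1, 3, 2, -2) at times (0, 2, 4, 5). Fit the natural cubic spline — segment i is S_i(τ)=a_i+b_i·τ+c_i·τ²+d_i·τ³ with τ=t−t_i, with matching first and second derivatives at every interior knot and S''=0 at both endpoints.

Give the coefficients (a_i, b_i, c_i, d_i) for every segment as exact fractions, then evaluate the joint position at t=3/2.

  seg 0: a=-1 b=26/11 c=0 d=-1/11
  seg 1: a=3 b=14/11 c=-6/11 d=-15/88
  seg 2: a=2 b=-65/22 c=-69/44 d=23/44
S(3/2) = 197/88

Δ: Δ0=2, Δ1=-1/2, Δ2=-4
row 1: diag=8, rhs=-15; c'=1/4, d'=-15/8
row 2: denom=6−2·1/4=11/2; d'=(-21−2·-15/8)/(11/2)=-69/22
back: M2=-69/22
back: M1=-15/8−1/4·-69/22=-12/11
M: M0=0, M1=-12/11, M2=-69/22, M3=0
seg 0: a=-1, c=M0/2=0, d=(M1−M0)/(6·2)=-1/11, b=Δ0−h0·(2M0+M1)/6=26/11
seg 1: a=3, c=M1/2=-6/11, d=(M2−M1)/(6·2)=-15/88, b=Δ1−h1·(2M1+M2)/6=14/11
seg 2: a=2, c=M2/2=-69/44, d=(M3−M2)/(6·1)=23/44, b=Δ2−h2·(2M2+M3)/6=-65/22
t_q=3/2 → seg 0, τ=3/2; S=-1+26/11·τ+0·τ²+-1/11·τ³=197/88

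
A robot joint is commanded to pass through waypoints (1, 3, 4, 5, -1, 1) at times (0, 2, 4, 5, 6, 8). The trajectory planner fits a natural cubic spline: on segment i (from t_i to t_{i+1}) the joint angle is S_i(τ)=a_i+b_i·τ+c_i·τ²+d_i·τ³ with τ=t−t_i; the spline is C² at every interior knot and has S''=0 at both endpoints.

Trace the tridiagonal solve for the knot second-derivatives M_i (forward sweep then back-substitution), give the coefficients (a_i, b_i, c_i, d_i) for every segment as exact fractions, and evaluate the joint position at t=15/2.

Δ: Δ0=1, Δ1=1/2, Δ2=1, Δ3=-6, Δ4=1
row 1: diag=8, rhs=-3; c'=1/4, d'=-3/8
row 2: denom=6−2·1/4=11/2; d'=(3−2·-3/8)/(11/2)=15/22
row 3: denom=4−1·2/11=42/11; d'=(-42−1·15/22)/(42/11)=-313/28
row 4: denom=6−1·11/42=241/42; d'=(42−1·-313/28)/(241/42)=4467/482
back: M4=4467/482
back: M3=-313/28−11/42·4467/482=-3279/241
back: M2=15/22−2/11·-3279/241=1521/482
back: M1=-3/8−1/4·1521/482=-561/482
M: M0=0, M1=-561/482, M2=1521/482, M3=-3279/241, M4=4467/482, M5=0
seg 0: a=1, c=M0/2=0, d=(M1−M0)/(6·2)=-187/1928, b=Δ0−h0·(2M0+M1)/6=669/482
seg 1: a=3, c=M1/2=-561/964, d=(M2−M1)/(6·2)=347/964, b=Δ1−h1·(2M1+M2)/6=54/241
seg 2: a=4, c=M2/2=1521/964, d=(M3−M2)/(6·1)=-2693/964, b=Δ2−h2·(2M2+M3)/6=534/241
seg 3: a=5, c=M3/2=-3279/482, d=(M4−M3)/(6·1)=3675/964, b=Δ3−h3·(2M3+M4)/6=-2901/964
seg 4: a=-1, c=M4/2=4467/964, d=(M5−M4)/(6·2)=-1489/1928, b=Δ4−h4·(2M4+M5)/6=-1248/241
t_q=15/2 → seg 4, τ=3/2; S=-1+-1248/241·τ+4467/964·τ²+-1489/1928·τ³=-14623/15424

  seg 0: a=1 b=669/482 c=0 d=-187/1928
  seg 1: a=3 b=54/241 c=-561/964 d=347/964
  seg 2: a=4 b=534/241 c=1521/964 d=-2693/964
  seg 3: a=5 b=-2901/964 c=-3279/482 d=3675/964
  seg 4: a=-1 b=-1248/241 c=4467/964 d=-1489/1928
S(15/2) = -14623/15424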